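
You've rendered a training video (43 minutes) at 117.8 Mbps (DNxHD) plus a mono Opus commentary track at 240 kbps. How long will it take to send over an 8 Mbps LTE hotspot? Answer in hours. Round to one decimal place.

10.6 hours

43 min = 2580 s
Audio: 240 kbps = 0.240 Mbps.
Total bitrate: 118.040 Mbps.
File: 118.040 Mbps × 2580 s = 304543.2 Mb.
At 8 Mbps: 304543.2 / 8 = 38067.9 s ≈ 10.6 hours.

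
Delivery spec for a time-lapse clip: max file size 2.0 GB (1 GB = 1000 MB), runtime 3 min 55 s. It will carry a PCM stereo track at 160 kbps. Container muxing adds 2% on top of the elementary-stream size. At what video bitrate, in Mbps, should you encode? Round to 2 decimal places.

66.59 Mbps

Budget: 2.0 GB = 16000.0 Mb.
Stream payload after overhead: 16000.0 / 1.02 = 15686.3 Mb.
3 min 55 s = 235 s
Total bitrate budget: 15686.3 Mb / 235 s = 66.750 Mbps.
Audio: 160 kbps = 0.160 Mbps.
Video: 66.750 − 0.160 = 66.590 Mbps.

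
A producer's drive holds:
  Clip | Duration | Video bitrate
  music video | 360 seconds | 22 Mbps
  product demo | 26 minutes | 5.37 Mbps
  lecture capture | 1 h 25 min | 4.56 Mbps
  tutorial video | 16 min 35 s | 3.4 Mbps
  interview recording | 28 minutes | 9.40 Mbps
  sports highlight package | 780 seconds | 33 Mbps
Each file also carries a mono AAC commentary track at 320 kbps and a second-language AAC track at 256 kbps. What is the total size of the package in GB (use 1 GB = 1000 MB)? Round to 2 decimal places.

11.31 GB

Audio total: 320 + 256 = 576 kbps = 0.576 Mbps.
music video: 22.576 Mbps × 360 s = 8127.4 Mb
product demo: 5.946 Mbps × 1560 s = 9275.8 Mb
lecture capture: 5.136 Mbps × 5100 s = 26193.6 Mb
tutorial video: 3.976 Mbps × 995 s = 3956.1 Mb
interview recording: 9.976 Mbps × 1680 s = 16759.7 Mb
sports highlight package: 33.576 Mbps × 780 s = 26189.3 Mb
Total: 90501.8 Mb = 11312.7 MB.
= 11.31 GB.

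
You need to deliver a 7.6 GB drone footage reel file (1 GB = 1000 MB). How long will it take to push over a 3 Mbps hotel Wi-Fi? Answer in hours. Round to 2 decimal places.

File: 7.6 GB = 60800.0 Mb.
At 3 Mbps: 60800.0 / 3 = 20266.7 s ≈ 5.63 hours.

5.63 hours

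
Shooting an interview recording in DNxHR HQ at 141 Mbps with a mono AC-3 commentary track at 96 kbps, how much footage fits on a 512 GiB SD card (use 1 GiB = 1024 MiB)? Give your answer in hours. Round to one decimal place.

8.7 hours

Audio: 96 kbps = 0.096 Mbps.
Total bitrate: 141 + 0.096 = 141.096 Mbps.
Capacity: 512 GiB = 4,398,047 Mb.
Recording time: 4,398,047 / 141.096 = 31,171 s ≈ 8.66 hours.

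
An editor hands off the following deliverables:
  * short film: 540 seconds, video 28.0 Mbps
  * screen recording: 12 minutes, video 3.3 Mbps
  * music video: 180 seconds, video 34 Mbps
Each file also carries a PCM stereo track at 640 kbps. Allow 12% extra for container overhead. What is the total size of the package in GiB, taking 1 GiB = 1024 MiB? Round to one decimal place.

Audio: 640 kbps = 0.640 Mbps.
short film: 28.640 Mbps × 540 s × 1.12 = 17321.5 Mb
screen recording: 3.940 Mbps × 720 s × 1.12 = 3177.2 Mb
music video: 34.640 Mbps × 180 s × 1.12 = 6983.4 Mb
Total: 27482.1 Mb = 3435.3 MB.
= 3.199 GiB.

3.2 GiB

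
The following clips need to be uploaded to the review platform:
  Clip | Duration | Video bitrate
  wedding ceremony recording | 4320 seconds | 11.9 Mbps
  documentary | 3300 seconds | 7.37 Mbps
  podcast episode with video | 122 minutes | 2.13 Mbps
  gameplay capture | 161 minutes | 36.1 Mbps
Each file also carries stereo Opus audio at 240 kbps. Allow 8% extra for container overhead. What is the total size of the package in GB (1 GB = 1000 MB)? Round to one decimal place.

60.2 GB

Audio: 240 kbps = 0.240 Mbps.
wedding ceremony recording: 12.140 Mbps × 4320 s × 1.08 = 56640.4 Mb
documentary: 7.610 Mbps × 3300 s × 1.08 = 27122.0 Mb
podcast episode with video: 2.370 Mbps × 7320 s × 1.08 = 18736.3 Mb
gameplay capture: 36.340 Mbps × 9660 s × 1.08 = 379128.0 Mb
Total: 481626.6 Mb = 60203.3 MB.
= 60.20 GB.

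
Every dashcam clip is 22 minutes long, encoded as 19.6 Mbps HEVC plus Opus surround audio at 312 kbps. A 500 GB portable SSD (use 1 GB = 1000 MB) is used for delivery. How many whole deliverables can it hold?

152

22 min = 1320 s
Audio: 312 kbps = 0.312 Mbps.
Total bitrate: 19.912 Mbps.
Per item: 19.912 Mbps × 1320 s = 26,284 Mb = 3,285 MB.
Capacity: 500 GB = 4,000,000 Mb; 152.18 items → 152 complete.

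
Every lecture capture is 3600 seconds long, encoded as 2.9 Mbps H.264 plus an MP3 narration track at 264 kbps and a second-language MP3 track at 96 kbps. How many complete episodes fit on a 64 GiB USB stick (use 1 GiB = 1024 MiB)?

Audio total: 264 + 96 = 360 kbps = 0.360 Mbps.
Total bitrate: 3.260 Mbps.
Per item: 3.260 Mbps × 3600 s = 11,736 Mb = 1,467 MB.
Capacity: 64 GiB = 549,756 Mb; 46.84 items → 46 complete.

46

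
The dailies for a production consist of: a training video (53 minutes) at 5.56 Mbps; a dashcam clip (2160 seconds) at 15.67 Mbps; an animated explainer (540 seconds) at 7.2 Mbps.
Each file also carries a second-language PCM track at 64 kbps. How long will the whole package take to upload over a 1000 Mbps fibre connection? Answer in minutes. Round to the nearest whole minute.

Audio: 64 kbps = 0.064 Mbps.
training video: 5.624 Mbps × 3180 s = 17884.3 Mb
dashcam clip: 15.734 Mbps × 2160 s = 33985.4 Mb
animated explainer: 7.264 Mbps × 540 s = 3922.6 Mb
Total: 55792.3 Mb = 6974.0 MB.
At 1000 Mbps: 55792.3 / 1000 = 56 s ≈ 0.93 minutes.

1 minutes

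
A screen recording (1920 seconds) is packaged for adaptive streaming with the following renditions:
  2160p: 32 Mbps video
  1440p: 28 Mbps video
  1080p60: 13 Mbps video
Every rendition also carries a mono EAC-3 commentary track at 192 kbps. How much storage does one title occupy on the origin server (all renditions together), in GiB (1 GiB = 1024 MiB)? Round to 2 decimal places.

16.45 GiB

Audio: 192 kbps = 0.192 Mbps.
Sum of rendition bitrates: (32+0.192) + (28+0.192) + (13+0.192) = 73.576 Mbps.
× 1920 s = 141,266 Mb = 17,658 MB = 16.45 GiB.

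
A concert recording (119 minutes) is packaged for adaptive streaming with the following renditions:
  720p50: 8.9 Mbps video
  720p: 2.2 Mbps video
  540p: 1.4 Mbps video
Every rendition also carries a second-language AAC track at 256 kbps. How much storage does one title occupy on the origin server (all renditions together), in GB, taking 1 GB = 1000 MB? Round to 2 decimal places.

11.84 GB

119 min = 7140 s
Audio: 256 kbps = 0.256 Mbps.
Sum of rendition bitrates: (8.9+0.256) + (2.2+0.256) + (1.4+0.256) = 13.268 Mbps.
× 7140 s = 94,734 Mb = 11,842 MB = 11.84 GB.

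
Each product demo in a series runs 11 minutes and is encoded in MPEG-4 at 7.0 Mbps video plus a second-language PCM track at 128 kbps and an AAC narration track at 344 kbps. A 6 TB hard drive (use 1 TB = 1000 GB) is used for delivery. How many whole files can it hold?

11 min = 660 s
Audio total: 128 + 344 = 472 kbps = 0.472 Mbps.
Total bitrate: 7.472 Mbps.
Per item: 7.472 Mbps × 660 s = 4,932 Mb = 616.4 MB.
Capacity: 6 TB = 48,000,000 Mb; 9733.31 items → 9733 complete.

9733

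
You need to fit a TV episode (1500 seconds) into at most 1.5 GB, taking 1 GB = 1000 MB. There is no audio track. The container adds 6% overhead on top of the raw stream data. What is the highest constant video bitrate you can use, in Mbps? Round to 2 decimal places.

7.55 Mbps

Budget: 1.5 GB = 12000.0 Mb.
Stream payload after overhead: 12000.0 / 1.06 = 11320.8 Mb.
Total bitrate budget: 11320.8 Mb / 1500 s = 7.547 Mbps.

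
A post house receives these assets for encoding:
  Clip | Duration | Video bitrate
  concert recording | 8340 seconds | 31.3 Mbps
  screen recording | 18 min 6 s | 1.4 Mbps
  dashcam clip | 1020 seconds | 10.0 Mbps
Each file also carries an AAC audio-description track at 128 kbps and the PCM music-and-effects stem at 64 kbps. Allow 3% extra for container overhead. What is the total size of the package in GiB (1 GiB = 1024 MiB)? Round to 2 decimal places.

Audio total: 128 + 64 = 192 kbps = 0.192 Mbps.
concert recording: 31.492 Mbps × 8340 s × 1.03 = 270522.6 Mb
screen recording: 1.592 Mbps × 1086 s × 1.03 = 1780.8 Mb
dashcam clip: 10.192 Mbps × 1020 s × 1.03 = 10707.7 Mb
Total: 283011.1 Mb = 35376.4 MB.
= 32.95 GiB.

32.95 GiB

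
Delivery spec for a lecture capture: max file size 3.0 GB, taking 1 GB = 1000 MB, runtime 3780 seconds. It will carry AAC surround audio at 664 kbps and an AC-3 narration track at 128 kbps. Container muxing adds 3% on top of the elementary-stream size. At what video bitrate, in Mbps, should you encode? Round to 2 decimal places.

Budget: 3.0 GB = 24000.0 Mb.
Stream payload after overhead: 24000.0 / 1.03 = 23301.0 Mb.
Total bitrate budget: 23301.0 Mb / 3780 s = 6.164 Mbps.
Audio total: 664 + 128 = 792 kbps = 0.792 Mbps.
Video: 6.164 − 0.792 = 5.372 Mbps.

5.37 Mbps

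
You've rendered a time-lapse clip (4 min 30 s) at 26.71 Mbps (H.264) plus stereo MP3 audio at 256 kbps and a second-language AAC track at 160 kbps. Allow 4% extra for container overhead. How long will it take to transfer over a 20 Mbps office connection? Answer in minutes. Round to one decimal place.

6.3 minutes

4 min 30 s = 270 s
Audio total: 256 + 160 = 416 kbps = 0.416 Mbps.
Total bitrate: 27.126 Mbps.
File: 27.126 Mbps × 270 s = 7324.0 Mb.
With 4% container overhead: ×1.04. → 7617.0 Mb.
At 20 Mbps: 7617.0 / 20 = 380.8 s ≈ 6.35 minutes.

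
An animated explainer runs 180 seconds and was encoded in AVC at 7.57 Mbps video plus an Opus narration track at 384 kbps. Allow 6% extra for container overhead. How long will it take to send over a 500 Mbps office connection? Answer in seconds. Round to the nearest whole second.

3 seconds

Audio: 384 kbps = 0.384 Mbps.
Total bitrate: 7.954 Mbps.
File: 7.954 Mbps × 180 s = 1431.7 Mb.
With 6% container overhead: ×1.06. → 1517.6 Mb.
At 500 Mbps: 1517.6 / 500 = 3.0 s ≈ 3.04 seconds.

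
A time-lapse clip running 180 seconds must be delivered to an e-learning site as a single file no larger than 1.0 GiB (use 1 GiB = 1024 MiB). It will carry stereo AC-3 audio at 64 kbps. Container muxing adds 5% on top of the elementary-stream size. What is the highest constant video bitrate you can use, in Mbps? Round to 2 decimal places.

45.39 Mbps

Budget: 1.0 GiB = 8589.9 Mb.
Stream payload after overhead: 8589.9 / 1.05 = 8180.9 Mb.
Total bitrate budget: 8180.9 Mb / 180 s = 45.449 Mbps.
Audio: 64 kbps = 0.064 Mbps.
Video: 45.449 − 0.064 = 45.385 Mbps.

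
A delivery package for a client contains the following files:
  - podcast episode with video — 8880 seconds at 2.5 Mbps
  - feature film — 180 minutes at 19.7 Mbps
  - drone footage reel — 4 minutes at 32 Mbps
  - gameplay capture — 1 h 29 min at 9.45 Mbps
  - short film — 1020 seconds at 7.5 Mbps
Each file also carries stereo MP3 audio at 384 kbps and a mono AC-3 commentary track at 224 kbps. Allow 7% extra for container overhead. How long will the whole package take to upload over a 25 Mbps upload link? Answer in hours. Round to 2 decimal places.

3.77 hours

Audio total: 384 + 224 = 608 kbps = 0.608 Mbps.
podcast episode with video: 3.108 Mbps × 8880 s × 1.07 = 29531.0 Mb
feature film: 20.308 Mbps × 10800 s × 1.07 = 234679.2 Mb
drone footage reel: 32.608 Mbps × 240 s × 1.07 = 8373.7 Mb
gameplay capture: 10.058 Mbps × 5340 s × 1.07 = 57469.4 Mb
short film: 8.108 Mbps × 1020 s × 1.07 = 8849.1 Mb
Total: 338902.4 Mb = 42362.8 MB.
At 25 Mbps: 338902.4 / 25 = 13556 s ≈ 3.77 hours.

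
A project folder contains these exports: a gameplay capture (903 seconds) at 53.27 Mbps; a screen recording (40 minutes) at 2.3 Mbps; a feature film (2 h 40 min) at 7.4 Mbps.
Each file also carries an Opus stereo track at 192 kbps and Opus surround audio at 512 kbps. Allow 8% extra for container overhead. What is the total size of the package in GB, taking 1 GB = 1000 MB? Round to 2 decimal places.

Audio total: 192 + 512 = 704 kbps = 0.704 Mbps.
gameplay capture: 53.974 Mbps × 903 s × 1.08 = 52637.6 Mb
screen recording: 3.004 Mbps × 2400 s × 1.08 = 7786.4 Mb
feature film: 8.104 Mbps × 9600 s × 1.08 = 84022.3 Mb
Total: 144446.2 Mb = 18055.8 MB.
= 18.06 GB.

18.06 GB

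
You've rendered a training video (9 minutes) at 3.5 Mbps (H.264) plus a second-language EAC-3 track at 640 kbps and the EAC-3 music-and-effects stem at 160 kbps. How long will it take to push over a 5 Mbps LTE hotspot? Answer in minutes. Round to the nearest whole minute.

9 min = 540 s
Audio total: 640 + 160 = 800 kbps = 0.800 Mbps.
Total bitrate: 4.300 Mbps.
File: 4.300 Mbps × 540 s = 2322.0 Mb.
At 5 Mbps: 2322.0 / 5 = 464.4 s ≈ 7.74 minutes.

8 minutes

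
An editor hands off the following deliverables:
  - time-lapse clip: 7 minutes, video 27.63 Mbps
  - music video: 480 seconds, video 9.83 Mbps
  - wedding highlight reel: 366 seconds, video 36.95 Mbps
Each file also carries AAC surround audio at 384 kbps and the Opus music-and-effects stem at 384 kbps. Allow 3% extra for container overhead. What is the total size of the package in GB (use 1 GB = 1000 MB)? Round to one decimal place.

Audio total: 384 + 384 = 768 kbps = 0.768 Mbps.
time-lapse clip: 28.398 Mbps × 420 s × 1.03 = 12285.0 Mb
music video: 10.598 Mbps × 480 s × 1.03 = 5239.7 Mb
wedding highlight reel: 37.718 Mbps × 366 s × 1.03 = 14218.9 Mb
Total: 31743.6 Mb = 3967.9 MB.
= 3.968 GB.

4.0 GB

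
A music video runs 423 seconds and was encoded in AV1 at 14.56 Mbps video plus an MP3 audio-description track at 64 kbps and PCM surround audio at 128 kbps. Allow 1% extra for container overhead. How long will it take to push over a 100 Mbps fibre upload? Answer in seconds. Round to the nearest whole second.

Audio total: 64 + 128 = 192 kbps = 0.192 Mbps.
Total bitrate: 14.752 Mbps.
File: 14.752 Mbps × 423 s = 6240.1 Mb.
With 1% container overhead: ×1.01. → 6302.5 Mb.
At 100 Mbps: 6302.5 / 100 = 63.0 s ≈ 63 seconds.

63 seconds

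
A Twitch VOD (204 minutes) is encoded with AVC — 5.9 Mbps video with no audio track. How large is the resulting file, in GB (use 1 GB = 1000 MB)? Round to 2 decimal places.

9.03 GB

204 min = 12240 s
Total bitrate: 5.9 Mbps.
Stream data: 5.900 Mbps × 12240 s = 72216.0 Mb.
72,216 Mb ÷ 8 = 9,027 MB → 9.027 GB.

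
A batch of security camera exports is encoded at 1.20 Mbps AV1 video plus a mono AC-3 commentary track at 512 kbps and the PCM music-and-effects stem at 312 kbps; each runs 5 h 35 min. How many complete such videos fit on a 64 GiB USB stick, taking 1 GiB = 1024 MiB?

5 h 35 min = 335 min = 20100 s
Audio total: 512 + 312 = 824 kbps = 0.824 Mbps.
Total bitrate: 2.024 Mbps.
Per item: 2.024 Mbps × 20100 s = 40,682 Mb = 5,085 MB.
Capacity: 64 GiB = 549,756 Mb; 13.51 items → 13 complete.

13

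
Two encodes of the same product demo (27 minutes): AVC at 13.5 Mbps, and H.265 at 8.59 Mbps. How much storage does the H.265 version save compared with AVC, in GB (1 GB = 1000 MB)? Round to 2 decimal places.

27 min = 1620 s
AVC: 13.500 Mbps × 1620 s = 21870.0 Mb = 2.734 GB.
H.265: 8.590 Mbps × 1620 s = 13915.8 Mb = 1.739 GB.
Saving: 2.734 − 1.739 = 0.994 GB.

0.99 GB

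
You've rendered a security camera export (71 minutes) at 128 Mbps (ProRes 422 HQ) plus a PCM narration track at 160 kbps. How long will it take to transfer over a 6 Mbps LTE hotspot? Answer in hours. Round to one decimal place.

25.3 hours

71 min = 4260 s
Audio: 160 kbps = 0.160 Mbps.
Total bitrate: 128.160 Mbps.
File: 128.160 Mbps × 4260 s = 545961.6 Mb.
At 6 Mbps: 545961.6 / 6 = 90993.6 s ≈ 25.3 hours.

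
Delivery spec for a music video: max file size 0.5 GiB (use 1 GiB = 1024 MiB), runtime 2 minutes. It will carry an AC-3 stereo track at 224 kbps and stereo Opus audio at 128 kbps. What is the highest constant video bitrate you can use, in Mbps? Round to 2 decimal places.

Budget: 0.5 GiB = 4295.0 Mb.
2 min = 120 s
Total bitrate budget: 4295.0 Mb / 120 s = 35.791 Mbps.
Audio total: 224 + 128 = 352 kbps = 0.352 Mbps.
Video: 35.791 − 0.352 = 35.439 Mbps.

35.44 Mbps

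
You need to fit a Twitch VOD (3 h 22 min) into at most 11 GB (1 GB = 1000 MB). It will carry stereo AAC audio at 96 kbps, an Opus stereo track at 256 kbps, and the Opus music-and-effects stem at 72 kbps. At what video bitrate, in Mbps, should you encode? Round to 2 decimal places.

6.84 Mbps

Budget: 11 GB = 88000.0 Mb.
3 h 22 min = 202 min = 12120 s
Total bitrate budget: 88000.0 Mb / 12120 s = 7.261 Mbps.
Audio total: 96 + 256 + 72 = 424 kbps = 0.424 Mbps.
Video: 7.261 − 0.424 = 6.837 Mbps.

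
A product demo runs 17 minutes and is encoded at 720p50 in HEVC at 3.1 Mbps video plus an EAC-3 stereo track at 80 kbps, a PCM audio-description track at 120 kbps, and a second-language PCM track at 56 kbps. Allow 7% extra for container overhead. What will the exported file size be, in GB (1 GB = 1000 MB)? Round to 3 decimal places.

0.458 GB

17 min = 1020 s
Audio total: 80 + 120 + 56 = 256 kbps = 0.256 Mbps.
Total bitrate: 3.1 + 0.256 = 3.356 Mbps.
Stream data: 3.356 Mbps × 1020 s = 3423.1 Mb.
With 7% container overhead: ×1.07.
3,663 Mb ÷ 8 = 457.8 MB → 0.4578 GB.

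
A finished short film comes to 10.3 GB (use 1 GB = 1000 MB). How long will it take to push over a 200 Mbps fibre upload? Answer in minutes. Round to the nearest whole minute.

7 minutes

File: 10.3 GB = 82400.0 Mb.
At 200 Mbps: 82400.0 / 200 = 412.0 s ≈ 6.87 minutes.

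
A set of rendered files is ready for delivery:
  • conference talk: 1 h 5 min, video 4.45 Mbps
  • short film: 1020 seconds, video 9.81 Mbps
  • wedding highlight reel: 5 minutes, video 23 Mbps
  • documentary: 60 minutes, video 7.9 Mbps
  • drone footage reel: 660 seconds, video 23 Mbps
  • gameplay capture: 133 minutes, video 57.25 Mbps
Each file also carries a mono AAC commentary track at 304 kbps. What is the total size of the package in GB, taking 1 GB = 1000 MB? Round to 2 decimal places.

Audio: 304 kbps = 0.304 Mbps.
conference talk: 4.754 Mbps × 3900 s = 18540.6 Mb
short film: 10.114 Mbps × 1020 s = 10316.3 Mb
wedding highlight reel: 23.304 Mbps × 300 s = 6991.2 Mb
documentary: 8.204 Mbps × 3600 s = 29534.4 Mb
drone footage reel: 23.304 Mbps × 660 s = 15380.6 Mb
gameplay capture: 57.554 Mbps × 7980 s = 459280.9 Mb
Total: 540044.0 Mb = 67505.5 MB.
= 67.51 GB.

67.51 GB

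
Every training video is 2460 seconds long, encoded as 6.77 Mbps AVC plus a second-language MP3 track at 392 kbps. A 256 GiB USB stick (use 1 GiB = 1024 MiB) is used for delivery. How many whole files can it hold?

124

Audio: 392 kbps = 0.392 Mbps.
Total bitrate: 7.162 Mbps.
Per item: 7.162 Mbps × 2460 s = 17,619 Mb = 2,202 MB.
Capacity: 256 GiB = 2,199,023 Mb; 124.81 items → 124 complete.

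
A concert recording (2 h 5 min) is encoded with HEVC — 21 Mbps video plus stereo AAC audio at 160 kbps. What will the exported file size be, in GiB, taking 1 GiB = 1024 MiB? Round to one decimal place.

18.5 GiB

2 h 5 min = 125 min = 7500 s
Audio: 160 kbps = 0.160 Mbps.
Total bitrate: 21 + 0.160 = 21.160 Mbps.
Stream data: 21.160 Mbps × 7500 s = 158700.0 Mb.
158,700 Mb = 19,837,500,000 bytes ÷ 1,073,741,824 = 18.48 GiB.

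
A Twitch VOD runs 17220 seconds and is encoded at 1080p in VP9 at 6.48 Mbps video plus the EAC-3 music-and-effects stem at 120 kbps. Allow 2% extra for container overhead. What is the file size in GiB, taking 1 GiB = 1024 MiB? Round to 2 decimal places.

Audio: 120 kbps = 0.120 Mbps.
Total bitrate: 6.48 + 0.120 = 6.600 Mbps.
Stream data: 6.600 Mbps × 17220 s = 113652.0 Mb.
With 2% container overhead: ×1.02.
115,925 Mb = 14,490,630,000 bytes ÷ 1,073,741,824 = 13.50 GiB.

13.50 GiB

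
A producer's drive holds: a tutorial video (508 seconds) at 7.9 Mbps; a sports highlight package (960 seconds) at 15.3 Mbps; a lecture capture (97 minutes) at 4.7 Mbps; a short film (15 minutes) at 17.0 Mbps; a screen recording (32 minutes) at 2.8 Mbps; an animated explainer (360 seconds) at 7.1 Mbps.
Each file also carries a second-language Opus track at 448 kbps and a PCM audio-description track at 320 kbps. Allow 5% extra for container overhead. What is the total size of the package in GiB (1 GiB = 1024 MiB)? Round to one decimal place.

Audio total: 448 + 320 = 768 kbps = 0.768 Mbps.
tutorial video: 8.668 Mbps × 508 s × 1.05 = 4623.5 Mb
sports highlight package: 16.068 Mbps × 960 s × 1.05 = 16196.5 Mb
lecture capture: 5.468 Mbps × 5820 s × 1.05 = 33414.9 Mb
short film: 17.768 Mbps × 900 s × 1.05 = 16790.8 Mb
screen recording: 3.568 Mbps × 1920 s × 1.05 = 7193.1 Mb
animated explainer: 7.868 Mbps × 360 s × 1.05 = 2974.1 Mb
Total: 81193.0 Mb = 10149.1 MB.
= 9.452 GiB.

9.5 GiB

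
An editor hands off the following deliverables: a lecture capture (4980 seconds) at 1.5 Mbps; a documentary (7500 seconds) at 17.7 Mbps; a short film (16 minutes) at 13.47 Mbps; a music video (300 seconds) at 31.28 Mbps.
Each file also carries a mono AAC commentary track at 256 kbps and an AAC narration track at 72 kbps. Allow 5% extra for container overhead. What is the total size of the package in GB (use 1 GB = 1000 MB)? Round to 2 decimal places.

Audio total: 256 + 72 = 328 kbps = 0.328 Mbps.
lecture capture: 1.828 Mbps × 4980 s × 1.05 = 9558.6 Mb
documentary: 18.028 Mbps × 7500 s × 1.05 = 141970.5 Mb
short film: 13.798 Mbps × 960 s × 1.05 = 13908.4 Mb
music video: 31.608 Mbps × 300 s × 1.05 = 9956.5 Mb
Total: 175394.0 Mb = 21924.3 MB.
= 21.92 GB.

21.92 GB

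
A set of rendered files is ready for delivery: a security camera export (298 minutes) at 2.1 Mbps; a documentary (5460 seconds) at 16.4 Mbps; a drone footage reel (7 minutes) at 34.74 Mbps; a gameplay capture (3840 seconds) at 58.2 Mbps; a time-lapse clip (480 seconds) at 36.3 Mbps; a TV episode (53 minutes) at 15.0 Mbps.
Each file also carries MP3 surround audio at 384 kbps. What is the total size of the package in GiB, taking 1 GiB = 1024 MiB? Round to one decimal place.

51.5 GiB

Audio: 384 kbps = 0.384 Mbps.
security camera export: 2.484 Mbps × 17880 s = 44413.9 Mb
documentary: 16.784 Mbps × 5460 s = 91640.6 Mb
drone footage reel: 35.124 Mbps × 420 s = 14752.1 Mb
gameplay capture: 58.584 Mbps × 3840 s = 224962.6 Mb
time-lapse clip: 36.684 Mbps × 480 s = 17608.3 Mb
TV episode: 15.384 Mbps × 3180 s = 48921.1 Mb
Total: 442298.6 Mb = 55287.3 MB.
= 51.49 GiB.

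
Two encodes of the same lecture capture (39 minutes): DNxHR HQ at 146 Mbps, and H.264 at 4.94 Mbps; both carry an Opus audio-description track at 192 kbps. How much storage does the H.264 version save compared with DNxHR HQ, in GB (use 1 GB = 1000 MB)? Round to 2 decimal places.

41.26 GB

39 min = 2340 s
Audio: 192 kbps = 0.192 Mbps.
DNxHR HQ: 146.192 Mbps × 2340 s = 342089.3 Mb = 42.761 GB.
H.264: 5.132 Mbps × 2340 s = 12008.9 Mb = 1.501 GB.
Saving: 42.761 − 1.501 = 41.260 GB.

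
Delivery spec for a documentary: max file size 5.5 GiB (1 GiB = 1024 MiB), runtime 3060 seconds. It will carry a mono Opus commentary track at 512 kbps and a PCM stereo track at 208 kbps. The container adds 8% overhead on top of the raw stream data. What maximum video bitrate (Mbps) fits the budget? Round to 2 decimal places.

Budget: 5.5 GiB = 47244.6 Mb.
Stream payload after overhead: 47244.6 / 1.08 = 43745.0 Mb.
Total bitrate budget: 43745.0 Mb / 3060 s = 14.296 Mbps.
Audio total: 512 + 208 = 720 kbps = 0.720 Mbps.
Video: 14.296 − 0.720 = 13.576 Mbps.

13.58 Mbps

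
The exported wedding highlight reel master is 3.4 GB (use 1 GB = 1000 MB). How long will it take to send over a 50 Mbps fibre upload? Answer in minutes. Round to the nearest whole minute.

File: 3.4 GB = 27200.0 Mb.
At 50 Mbps: 27200.0 / 50 = 544.0 s ≈ 9.07 minutes.

9 minutes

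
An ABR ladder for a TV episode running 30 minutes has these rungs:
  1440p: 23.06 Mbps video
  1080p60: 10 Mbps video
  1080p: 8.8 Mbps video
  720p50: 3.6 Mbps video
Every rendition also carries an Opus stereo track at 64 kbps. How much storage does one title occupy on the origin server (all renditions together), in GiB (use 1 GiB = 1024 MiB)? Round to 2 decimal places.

30 min = 1800 s
Audio: 64 kbps = 0.064 Mbps.
Sum of rendition bitrates: (23.06+0.064) + (10+0.064) + (8.8+0.064) + (3.6+0.064) = 45.716 Mbps.
× 1800 s = 82,289 Mb = 10,286 MB = 9.580 GiB.

9.58 GiB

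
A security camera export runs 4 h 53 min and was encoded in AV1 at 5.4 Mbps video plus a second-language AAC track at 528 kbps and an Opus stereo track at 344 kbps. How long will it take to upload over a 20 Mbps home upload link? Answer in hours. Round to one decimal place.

4 h 53 min = 293 min = 17580 s
Audio total: 528 + 344 = 872 kbps = 0.872 Mbps.
Total bitrate: 6.272 Mbps.
File: 6.272 Mbps × 17580 s = 110261.8 Mb.
At 20 Mbps: 110261.8 / 20 = 5513.1 s ≈ 1.53 hours.

1.5 hours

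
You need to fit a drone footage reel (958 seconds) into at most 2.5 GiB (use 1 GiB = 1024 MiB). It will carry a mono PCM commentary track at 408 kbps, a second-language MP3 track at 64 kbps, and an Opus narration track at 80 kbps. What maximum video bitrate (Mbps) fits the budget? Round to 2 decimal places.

21.86 Mbps

Budget: 2.5 GiB = 21474.8 Mb.
Total bitrate budget: 21474.8 Mb / 958 s = 22.416 Mbps.
Audio total: 408 + 64 + 80 = 552 kbps = 0.552 Mbps.
Video: 22.416 − 0.552 = 21.864 Mbps.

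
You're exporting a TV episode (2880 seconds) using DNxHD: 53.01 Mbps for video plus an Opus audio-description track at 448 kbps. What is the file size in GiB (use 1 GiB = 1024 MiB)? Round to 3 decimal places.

Audio: 448 kbps = 0.448 Mbps.
Total bitrate: 53.01 + 0.448 = 53.458 Mbps.
Stream data: 53.458 Mbps × 2880 s = 153959.0 Mb.
153,959 Mb = 19,244,880,000 bytes ÷ 1,073,741,824 = 17.92 GiB.

17.923 GiB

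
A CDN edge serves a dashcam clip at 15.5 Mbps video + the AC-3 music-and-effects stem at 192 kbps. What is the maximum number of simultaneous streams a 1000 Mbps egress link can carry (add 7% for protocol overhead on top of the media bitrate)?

Audio: 192 kbps = 0.192 Mbps.
Per-viewer media rate: 15.692 Mbps.
On the wire with 7% overhead: 16.790 Mbps.
1000 Mbps = 1,000 Mbps; 1,000 / 16.790 = 59.56 → 59 viewers.

59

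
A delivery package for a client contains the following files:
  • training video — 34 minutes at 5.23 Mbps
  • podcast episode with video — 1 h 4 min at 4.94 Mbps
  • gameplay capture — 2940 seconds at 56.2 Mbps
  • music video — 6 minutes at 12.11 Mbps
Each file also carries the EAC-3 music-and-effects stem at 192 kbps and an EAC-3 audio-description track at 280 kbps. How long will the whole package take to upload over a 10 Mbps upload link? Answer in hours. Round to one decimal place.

5.7 hours

Audio total: 192 + 280 = 472 kbps = 0.472 Mbps.
training video: 5.702 Mbps × 2040 s = 11632.1 Mb
podcast episode with video: 5.412 Mbps × 3840 s = 20782.1 Mb
gameplay capture: 56.672 Mbps × 2940 s = 166615.7 Mb
music video: 12.582 Mbps × 360 s = 4529.5 Mb
Total: 203559.4 Mb = 25444.9 MB.
At 10 Mbps: 203559.4 / 10 = 20356 s ≈ 5.65 hours.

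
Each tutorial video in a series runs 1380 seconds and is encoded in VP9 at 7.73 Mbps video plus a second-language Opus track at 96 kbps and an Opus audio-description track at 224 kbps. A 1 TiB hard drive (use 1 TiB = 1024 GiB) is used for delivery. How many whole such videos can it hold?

791

Audio total: 96 + 224 = 320 kbps = 0.320 Mbps.
Total bitrate: 8.050 Mbps.
Per item: 8.050 Mbps × 1380 s = 11,109 Mb = 1,389 MB.
Capacity: 1 TiB = 8,796,093 Mb; 791.80 items → 791 complete.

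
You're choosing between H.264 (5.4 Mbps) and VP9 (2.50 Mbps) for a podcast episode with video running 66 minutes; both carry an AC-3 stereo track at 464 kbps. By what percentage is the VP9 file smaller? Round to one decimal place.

66 min = 3960 s
Audio: 464 kbps = 0.464 Mbps.
H.264: 5.864 Mbps × 3960 s = 23221.4 Mb = 2.703 GiB.
VP9: 2.964 Mbps × 3960 s = 11737.4 Mb = 1.366 GiB.
Reduction: (1 − 1.366/2.703) × 100 = 49.45%.

49.5%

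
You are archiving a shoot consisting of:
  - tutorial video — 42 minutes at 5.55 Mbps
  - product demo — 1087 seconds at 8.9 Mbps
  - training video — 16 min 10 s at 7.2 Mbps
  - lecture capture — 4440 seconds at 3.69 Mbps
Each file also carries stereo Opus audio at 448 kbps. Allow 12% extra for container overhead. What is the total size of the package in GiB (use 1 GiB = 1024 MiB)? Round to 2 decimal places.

6.66 GiB

Audio: 448 kbps = 0.448 Mbps.
tutorial video: 5.998 Mbps × 2520 s × 1.12 = 16928.8 Mb
product demo: 9.348 Mbps × 1087 s × 1.12 = 11380.6 Mb
training video: 7.648 Mbps × 970 s × 1.12 = 8308.8 Mb
lecture capture: 4.138 Mbps × 4440 s × 1.12 = 20577.4 Mb
Total: 57195.6 Mb = 7149.5 MB.
= 6.658 GiB.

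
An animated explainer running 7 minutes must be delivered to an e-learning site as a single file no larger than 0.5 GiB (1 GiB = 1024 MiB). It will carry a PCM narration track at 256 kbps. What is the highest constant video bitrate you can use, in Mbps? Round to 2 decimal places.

Budget: 0.5 GiB = 4295.0 Mb.
7 min = 420 s
Total bitrate budget: 4295.0 Mb / 420 s = 10.226 Mbps.
Audio: 256 kbps = 0.256 Mbps.
Video: 10.226 − 0.256 = 9.970 Mbps.

9.97 Mbps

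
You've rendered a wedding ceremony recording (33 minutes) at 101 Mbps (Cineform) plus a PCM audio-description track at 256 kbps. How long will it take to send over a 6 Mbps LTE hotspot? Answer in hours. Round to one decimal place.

9.3 hours

33 min = 1980 s
Audio: 256 kbps = 0.256 Mbps.
Total bitrate: 101.256 Mbps.
File: 101.256 Mbps × 1980 s = 200486.9 Mb.
At 6 Mbps: 200486.9 / 6 = 33414.5 s ≈ 9.28 hours.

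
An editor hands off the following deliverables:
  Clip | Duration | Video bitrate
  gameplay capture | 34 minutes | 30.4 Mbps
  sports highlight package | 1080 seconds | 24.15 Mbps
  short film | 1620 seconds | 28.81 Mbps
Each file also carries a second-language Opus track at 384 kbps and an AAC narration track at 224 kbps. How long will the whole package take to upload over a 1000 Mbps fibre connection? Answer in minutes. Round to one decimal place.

Audio total: 384 + 224 = 608 kbps = 0.608 Mbps.
gameplay capture: 31.008 Mbps × 2040 s = 63256.3 Mb
sports highlight package: 24.758 Mbps × 1080 s = 26738.6 Mb
short film: 29.418 Mbps × 1620 s = 47657.2 Mb
Total: 137652.1 Mb = 17206.5 MB.
At 1000 Mbps: 137652.1 / 1000 = 138 s ≈ 2.29 minutes.

2.3 minutes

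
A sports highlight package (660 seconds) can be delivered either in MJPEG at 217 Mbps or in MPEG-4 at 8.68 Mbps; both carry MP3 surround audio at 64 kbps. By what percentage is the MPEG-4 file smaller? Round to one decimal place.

96.0%

Audio: 64 kbps = 0.064 Mbps.
MJPEG: 217.064 Mbps × 660 s = 143262.2 Mb = 17.908 GB.
MPEG-4: 8.744 Mbps × 660 s = 5771.0 Mb = 0.721 GB.
Reduction: (1 − 0.721/17.908) × 100 = 95.97%.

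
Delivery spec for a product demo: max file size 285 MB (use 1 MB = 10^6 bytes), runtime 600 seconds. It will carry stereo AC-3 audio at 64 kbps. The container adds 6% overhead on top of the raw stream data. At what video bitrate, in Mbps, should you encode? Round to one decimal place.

Budget: 285 MB = 2280.0 Mb.
Stream payload after overhead: 2280.0 / 1.06 = 2150.9 Mb.
Total bitrate budget: 2150.9 Mb / 600 s = 3.585 Mbps.
Audio: 64 kbps = 0.064 Mbps.
Video: 3.585 − 0.064 = 3.521 Mbps.

3.5 Mbps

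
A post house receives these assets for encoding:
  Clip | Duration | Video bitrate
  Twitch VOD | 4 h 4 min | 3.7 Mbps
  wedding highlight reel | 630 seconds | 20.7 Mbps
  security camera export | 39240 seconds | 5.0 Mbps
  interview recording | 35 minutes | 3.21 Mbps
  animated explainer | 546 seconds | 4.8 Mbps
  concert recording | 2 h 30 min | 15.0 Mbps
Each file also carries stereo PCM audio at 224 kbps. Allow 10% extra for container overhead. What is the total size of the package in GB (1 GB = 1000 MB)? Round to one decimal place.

58.1 GB

Audio: 224 kbps = 0.224 Mbps.
Twitch VOD: 3.924 Mbps × 14640 s × 1.10 = 63192.1 Mb
wedding highlight reel: 20.924 Mbps × 630 s × 1.10 = 14500.3 Mb
security camera export: 5.224 Mbps × 39240 s × 1.10 = 225488.7 Mb
interview recording: 3.434 Mbps × 2100 s × 1.10 = 7932.5 Mb
animated explainer: 5.024 Mbps × 546 s × 1.10 = 3017.4 Mb
concert recording: 15.224 Mbps × 9000 s × 1.10 = 150717.6 Mb
Total: 464848.7 Mb = 58106.1 MB.
= 58.11 GB.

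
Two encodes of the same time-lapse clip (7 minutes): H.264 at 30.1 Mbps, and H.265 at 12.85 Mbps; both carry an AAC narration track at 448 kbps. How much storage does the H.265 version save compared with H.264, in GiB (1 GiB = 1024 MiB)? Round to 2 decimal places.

7 min = 420 s
Audio: 448 kbps = 0.448 Mbps.
H.264: 30.548 Mbps × 420 s = 12830.2 Mb = 1.494 GiB.
H.265: 13.298 Mbps × 420 s = 5585.2 Mb = 0.650 GiB.
Saving: 1.494 − 0.650 = 0.843 GiB.

0.84 GiB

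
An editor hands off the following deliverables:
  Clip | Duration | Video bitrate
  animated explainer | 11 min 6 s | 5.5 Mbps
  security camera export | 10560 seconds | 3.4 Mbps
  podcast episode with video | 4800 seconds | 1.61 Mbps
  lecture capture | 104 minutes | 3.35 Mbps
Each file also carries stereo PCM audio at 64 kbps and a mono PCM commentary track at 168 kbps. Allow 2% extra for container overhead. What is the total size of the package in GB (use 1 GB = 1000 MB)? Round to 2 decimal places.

Audio total: 64 + 168 = 232 kbps = 0.232 Mbps.
animated explainer: 5.732 Mbps × 666 s × 1.02 = 3893.9 Mb
security camera export: 3.632 Mbps × 10560 s × 1.02 = 39121.0 Mb
podcast episode with video: 1.842 Mbps × 4800 s × 1.02 = 9018.4 Mb
lecture capture: 3.582 Mbps × 6240 s × 1.02 = 22798.7 Mb
Total: 74832.0 Mb = 9354.0 MB.
= 9.354 GB.

9.35 GB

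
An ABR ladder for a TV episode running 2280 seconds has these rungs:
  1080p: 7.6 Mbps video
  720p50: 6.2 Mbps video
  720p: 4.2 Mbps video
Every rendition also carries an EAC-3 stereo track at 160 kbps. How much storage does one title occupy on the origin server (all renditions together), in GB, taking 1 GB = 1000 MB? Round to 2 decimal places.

5.27 GB

Audio: 160 kbps = 0.160 Mbps.
Sum of rendition bitrates: (7.6+0.160) + (6.2+0.160) + (4.2+0.160) = 18.480 Mbps.
× 2280 s = 42,134 Mb = 5,267 MB = 5.267 GB.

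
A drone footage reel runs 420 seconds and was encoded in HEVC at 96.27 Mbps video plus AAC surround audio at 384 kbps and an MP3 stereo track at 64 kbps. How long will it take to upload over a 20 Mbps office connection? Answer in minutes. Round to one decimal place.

Audio total: 384 + 64 = 448 kbps = 0.448 Mbps.
Total bitrate: 96.718 Mbps.
File: 96.718 Mbps × 420 s = 40621.6 Mb.
At 20 Mbps: 40621.6 / 20 = 2031.1 s ≈ 33.9 minutes.

33.9 minutes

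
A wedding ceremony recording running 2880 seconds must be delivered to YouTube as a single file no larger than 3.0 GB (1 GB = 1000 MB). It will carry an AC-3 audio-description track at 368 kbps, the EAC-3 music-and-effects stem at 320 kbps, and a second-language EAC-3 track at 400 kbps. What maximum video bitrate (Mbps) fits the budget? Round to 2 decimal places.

7.25 Mbps

Budget: 3.0 GB = 24000.0 Mb.
Total bitrate budget: 24000.0 Mb / 2880 s = 8.333 Mbps.
Audio total: 368 + 320 + 400 = 1088 kbps = 1.088 Mbps.
Video: 8.333 − 1.088 = 7.245 Mbps.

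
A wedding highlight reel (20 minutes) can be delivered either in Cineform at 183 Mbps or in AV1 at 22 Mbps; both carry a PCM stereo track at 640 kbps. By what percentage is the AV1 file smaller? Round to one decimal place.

20 min = 1200 s
Audio: 640 kbps = 0.640 Mbps.
Cineform: 183.640 Mbps × 1200 s = 220368.0 Mb = 25.654 GiB.
AV1: 22.640 Mbps × 1200 s = 27168.0 Mb = 3.163 GiB.
Reduction: (1 − 3.163/25.654) × 100 = 87.67%.

87.7%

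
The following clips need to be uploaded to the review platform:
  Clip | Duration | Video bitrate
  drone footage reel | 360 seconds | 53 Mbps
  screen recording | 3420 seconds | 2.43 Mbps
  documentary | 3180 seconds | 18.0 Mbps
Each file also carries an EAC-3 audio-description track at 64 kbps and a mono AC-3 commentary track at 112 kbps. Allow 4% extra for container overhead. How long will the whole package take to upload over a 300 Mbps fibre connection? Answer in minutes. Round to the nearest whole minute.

5 minutes

Audio total: 64 + 112 = 176 kbps = 0.176 Mbps.
drone footage reel: 53.176 Mbps × 360 s × 1.04 = 19909.1 Mb
screen recording: 2.606 Mbps × 3420 s × 1.04 = 9269.0 Mb
documentary: 18.176 Mbps × 3180 s × 1.04 = 60111.7 Mb
Total: 89289.8 Mb = 11161.2 MB.
At 300 Mbps: 89289.8 / 300 = 298 s ≈ 4.96 minutes.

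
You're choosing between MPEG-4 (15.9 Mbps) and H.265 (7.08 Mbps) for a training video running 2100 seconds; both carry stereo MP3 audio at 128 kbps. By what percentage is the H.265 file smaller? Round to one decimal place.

55.0%

Audio: 128 kbps = 0.128 Mbps.
MPEG-4: 16.028 Mbps × 2100 s = 33658.8 Mb = 3.918 GiB.
H.265: 7.208 Mbps × 2100 s = 15136.8 Mb = 1.762 GiB.
Reduction: (1 − 1.762/3.918) × 100 = 55.03%.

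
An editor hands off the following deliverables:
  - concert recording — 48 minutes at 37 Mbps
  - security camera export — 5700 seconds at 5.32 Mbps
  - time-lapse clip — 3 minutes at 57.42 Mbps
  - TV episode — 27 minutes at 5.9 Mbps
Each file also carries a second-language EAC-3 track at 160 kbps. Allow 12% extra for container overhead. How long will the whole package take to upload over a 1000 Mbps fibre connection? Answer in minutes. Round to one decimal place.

Audio: 160 kbps = 0.160 Mbps.
concert recording: 37.160 Mbps × 2880 s × 1.12 = 119863.3 Mb
security camera export: 5.480 Mbps × 5700 s × 1.12 = 34984.3 Mb
time-lapse clip: 57.580 Mbps × 180 s × 1.12 = 11608.1 Mb
TV episode: 6.060 Mbps × 1620 s × 1.12 = 10995.3 Mb
Total: 177451.0 Mb = 22181.4 MB.
At 1000 Mbps: 177451.0 / 1000 = 177 s ≈ 2.96 minutes.

3.0 minutes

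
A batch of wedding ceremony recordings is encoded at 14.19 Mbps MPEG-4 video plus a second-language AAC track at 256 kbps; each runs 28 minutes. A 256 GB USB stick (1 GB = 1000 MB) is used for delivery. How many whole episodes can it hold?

28 min = 1680 s
Audio: 256 kbps = 0.256 Mbps.
Total bitrate: 14.446 Mbps.
Per item: 14.446 Mbps × 1680 s = 24,269 Mb = 3,034 MB.
Capacity: 256 GB = 2,048,000 Mb; 84.39 items → 84 complete.

84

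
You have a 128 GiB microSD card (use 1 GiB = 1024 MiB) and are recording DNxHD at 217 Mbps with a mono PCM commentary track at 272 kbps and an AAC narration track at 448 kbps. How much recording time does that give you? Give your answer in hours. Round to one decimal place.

Audio total: 272 + 448 = 720 kbps = 0.720 Mbps.
Total bitrate: 217 + 0.720 = 217.720 Mbps.
Capacity: 128 GiB = 1,099,512 Mb.
Recording time: 1,099,512 / 217.720 = 5,050 s ≈ 1.40 hours.

1.4 hours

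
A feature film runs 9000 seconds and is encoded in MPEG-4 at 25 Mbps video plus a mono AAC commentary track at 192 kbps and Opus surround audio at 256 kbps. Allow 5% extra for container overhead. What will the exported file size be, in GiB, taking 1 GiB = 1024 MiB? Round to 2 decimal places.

28.00 GiB

Audio total: 192 + 256 = 448 kbps = 0.448 Mbps.
Total bitrate: 25 + 0.448 = 25.448 Mbps.
Stream data: 25.448 Mbps × 9000 s = 229032.0 Mb.
With 5% container overhead: ×1.05.
240,484 Mb = 30,060,450,000 bytes ÷ 1,073,741,824 = 28.00 GiB.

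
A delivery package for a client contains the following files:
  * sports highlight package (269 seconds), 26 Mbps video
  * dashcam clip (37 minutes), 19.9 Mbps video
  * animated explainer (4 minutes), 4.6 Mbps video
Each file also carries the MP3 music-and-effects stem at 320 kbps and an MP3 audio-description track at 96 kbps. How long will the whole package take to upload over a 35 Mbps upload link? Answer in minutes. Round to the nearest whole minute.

Audio total: 320 + 96 = 416 kbps = 0.416 Mbps.
sports highlight package: 26.416 Mbps × 269 s = 7105.9 Mb
dashcam clip: 20.316 Mbps × 2220 s = 45101.5 Mb
animated explainer: 5.016 Mbps × 240 s = 1203.8 Mb
Total: 53411.3 Mb = 6676.4 MB.
At 35 Mbps: 53411.3 / 35 = 1526 s ≈ 25.4 minutes.

25 minutes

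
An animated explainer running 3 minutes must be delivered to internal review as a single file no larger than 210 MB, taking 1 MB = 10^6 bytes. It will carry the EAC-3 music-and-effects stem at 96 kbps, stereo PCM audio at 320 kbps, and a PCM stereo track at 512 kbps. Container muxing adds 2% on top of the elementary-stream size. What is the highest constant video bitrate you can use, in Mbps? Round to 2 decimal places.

Budget: 210 MB = 1680.0 Mb.
Stream payload after overhead: 1680.0 / 1.02 = 1647.1 Mb.
3 min = 180 s
Total bitrate budget: 1647.1 Mb / 180 s = 9.150 Mbps.
Audio total: 96 + 320 + 512 = 928 kbps = 0.928 Mbps.
Video: 9.150 − 0.928 = 8.222 Mbps.

8.22 Mbps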